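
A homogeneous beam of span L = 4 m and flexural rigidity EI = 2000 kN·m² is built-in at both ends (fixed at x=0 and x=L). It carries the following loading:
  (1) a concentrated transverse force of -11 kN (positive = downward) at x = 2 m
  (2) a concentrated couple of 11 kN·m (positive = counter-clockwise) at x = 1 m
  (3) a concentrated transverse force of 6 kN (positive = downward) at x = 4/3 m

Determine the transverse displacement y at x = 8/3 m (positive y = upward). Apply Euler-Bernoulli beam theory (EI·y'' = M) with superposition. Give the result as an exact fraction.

Load 1 — point force P=-11 kN at a=2 m (b=L-a=2):
  y_1 = -Pa²(L-x)²(3bL-(3b+a)(L-x))/(6L³EI)  [x>a] = -(-11)·2²·(4-(8/3))²·(3·2·4-(3·2+2)·(4-(8/3)))/(6·4³·2000) = 11/8100 m
Load 2 — applied couple M₀=11 kN·m at a=1 m (b=L-a=3):
  y_2 = (R_Ax³/6 - M_Ax²/2 - M₀(x-a)²/2)/EI  [x>a] with R_A=99/32, M_A=-33/16 = ((99/32)·(8/3)³/6 - (-33/16)·(8/3)²/2 - 11·((8/3)-1)²/2)/2000 = 11/12000 m
Load 3 — point force P=6 kN at a=4/3 m (b=L-a=8/3):
  y_3 = -Pa²(L-x)²(3bL-(3b+a)(L-x))/(6L³EI)  [x>a] = -6·(4/3)²·(4-(8/3))²·(3·(8/3)·4-(3·(8/3)+(4/3))·(4-(8/3)))/(6·4³·2000) = -44/91125 m
Superposition: y = Σ y_i = 209/116640 m ≈ 0.001792 m

y(8/3) = 209/116640 m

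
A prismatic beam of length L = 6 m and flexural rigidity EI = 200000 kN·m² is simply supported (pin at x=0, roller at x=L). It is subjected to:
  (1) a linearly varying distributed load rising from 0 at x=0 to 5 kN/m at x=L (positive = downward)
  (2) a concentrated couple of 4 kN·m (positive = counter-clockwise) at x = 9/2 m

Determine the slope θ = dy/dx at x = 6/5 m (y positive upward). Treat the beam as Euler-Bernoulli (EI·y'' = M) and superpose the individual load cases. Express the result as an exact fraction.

Load 1 — triangular load w₀=5 kN/m (0→w₀ over full span):
  θ_1 = -w₀(7L⁴-30L²x²+15x⁴)/(360LEI) = -5·(7·6⁴-30·6²·(6/5)²+15·(6/5)⁴)/(360·6·200000) = -273/3125000 rad
Load 2 — applied couple M₀=4 kN·m at a=9/2 m (b=L-a=3/2):
  θ_2 = (M₀x²/(2L)+C₁)/EI  [x≤a] with C₁=M₀(3b²-L²)/(6L)=-13/4 = (4·(6/5)²/(2·6)+(-13/4))/200000 = -277/20000000 rad
Superposition: θ = Σ θ_i = -10121/100000000 rad ≈ -0.000101 rad

θ(6/5) = -10121/100000000 rad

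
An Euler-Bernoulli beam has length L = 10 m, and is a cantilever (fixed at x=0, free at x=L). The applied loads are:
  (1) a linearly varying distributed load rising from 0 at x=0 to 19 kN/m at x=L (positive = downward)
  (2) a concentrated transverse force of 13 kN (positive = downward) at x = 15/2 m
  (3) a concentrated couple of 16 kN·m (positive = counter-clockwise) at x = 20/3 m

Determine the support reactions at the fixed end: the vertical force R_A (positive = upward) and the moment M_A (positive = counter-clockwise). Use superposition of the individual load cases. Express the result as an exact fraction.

R_A = 108 kN, M_A = 4289/6 kN·m

Load 1 — triangular load w₀=19 kN/m (0→w₀ over full span):
  R_A = w₀L/2 = 19·10/2 = 95 kN
  M_A = w₀L²/3 = 19·10²/3 = 1900/3 kN·m
Load 2 — point force P=13 kN at a=15/2 m (b=L-a=5/2):
  R_A = P = 13 kN
  M_A = Pa = 13·(15/2) = 195/2 kN·m
Load 3 — applied couple M₀=16 kN·m at a=20/3 m (b=L-a=10/3):
  R_A = 0 kN
  M_A = -M₀ = -16 kN·m
Superposition: R_A = 108 kN, M_A = 4289/6 kN·m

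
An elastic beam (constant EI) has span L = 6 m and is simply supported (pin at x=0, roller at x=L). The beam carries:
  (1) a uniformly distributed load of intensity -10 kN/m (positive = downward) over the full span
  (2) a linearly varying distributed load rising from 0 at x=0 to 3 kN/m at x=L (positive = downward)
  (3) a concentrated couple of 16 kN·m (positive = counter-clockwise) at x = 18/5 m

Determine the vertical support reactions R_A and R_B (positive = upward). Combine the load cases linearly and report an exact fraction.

Load 1 — uniform load w=-10 kN/m over full span:
  R_A = wL/2 = (-10)·6/2 = -30 kN
  R_B = wL/2 = (-10)·6/2 = -30 kN
Load 2 — triangular load w₀=3 kN/m (0→w₀ over full span):
  R_A = w₀L/6 = 3·6/6 = 3 kN
  R_B = w₀L/3 = 3·6/3 = 6 kN
Load 3 — applied couple M₀=16 kN·m at a=18/5 m (b=L-a=12/5):
  R_A = M₀/L = 16/6 = 8/3 kN
  R_B = -M₀/L = -16/6 = -8/3 kN
Superposition: R_A = -73/3 kN, R_B = -80/3 kN

R_A = -73/3 kN, R_B = -80/3 kN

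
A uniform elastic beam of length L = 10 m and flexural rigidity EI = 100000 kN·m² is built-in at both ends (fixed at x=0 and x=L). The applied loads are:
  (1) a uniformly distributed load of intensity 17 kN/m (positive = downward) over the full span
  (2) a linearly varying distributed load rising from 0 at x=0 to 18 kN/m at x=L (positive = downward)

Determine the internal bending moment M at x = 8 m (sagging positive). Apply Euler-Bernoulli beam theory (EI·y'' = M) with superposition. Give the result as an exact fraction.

Load 1 — uniform load w=17 kN/m over full span:
  M_1 = wLx/2 - wL²/12 - wx²/2 = 17·10·8/2 - 17·10²/12 - 17·8²/2 = -17/3 kN·m
Load 2 — triangular load w₀=18 kN/m (0→w₀ over full span):
  M_2 = 3w₀Lx/20 - w₀L²/30 - w₀x³/(6L) = 3·18·10·8/20 - 18·10²/30 - 18·8³/(6·10) = 12/5 kN·m
Superposition: M = Σ M_i = -49/15 kN·m ≈ -3.266667 kN·m

M(8) = -49/15 kN·m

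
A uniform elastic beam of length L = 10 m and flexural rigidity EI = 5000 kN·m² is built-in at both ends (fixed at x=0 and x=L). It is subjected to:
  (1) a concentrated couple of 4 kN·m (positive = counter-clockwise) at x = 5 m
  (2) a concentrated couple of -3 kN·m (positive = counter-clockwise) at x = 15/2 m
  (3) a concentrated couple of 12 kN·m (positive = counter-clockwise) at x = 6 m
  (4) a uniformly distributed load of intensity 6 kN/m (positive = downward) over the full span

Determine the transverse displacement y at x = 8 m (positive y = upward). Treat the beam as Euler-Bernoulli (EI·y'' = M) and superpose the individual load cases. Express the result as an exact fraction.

Load 1 — applied couple M₀=4 kN·m at a=5 m (b=L-a=5):
  y_1 = (R_Ax³/6 - M_Ax²/2 - M₀(x-a)²/2)/EI  [x>a] with R_A=3/5, M_A=1 = ((3/5)·8³/6 - 1·8²/2 - 4·(8-5)²/2)/5000 = 3/12500 m
Load 2 — applied couple M₀=-3 kN·m at a=15/2 m (b=L-a=5/2):
  y_2 = (R_Ax³/6 - M_Ax²/2 - M₀(x-a)²/2)/EI  [x>a] with R_A=-27/80, M_A=-15/16 = ((-27/80)·8³/6 - (-15/16)·8²/2 - (-3)·(8-(15/2))²/2)/5000 = 63/200000 m
Load 3 — applied couple M₀=12 kN·m at a=6 m (b=L-a=4):
  y_3 = (R_Ax³/6 - M_Ax²/2 - M₀(x-a)²/2)/EI  [x>a] with R_A=216/125, M_A=96/25 = ((216/125)·8³/6 - (96/25)·8²/2 - 12·(8-6)²/2)/5000 = 9/78125 m
Load 4 — uniform load w=6 kN/m over full span:
  y_4 = -wx²(L-x)²/(24EI) = -6·8²·(10-8)²/(24·5000) = -8/625 m
Superposition: y = Σ y_i = -60649/5000000 m ≈ -0.012130 m

y(8) = -60649/5000000 m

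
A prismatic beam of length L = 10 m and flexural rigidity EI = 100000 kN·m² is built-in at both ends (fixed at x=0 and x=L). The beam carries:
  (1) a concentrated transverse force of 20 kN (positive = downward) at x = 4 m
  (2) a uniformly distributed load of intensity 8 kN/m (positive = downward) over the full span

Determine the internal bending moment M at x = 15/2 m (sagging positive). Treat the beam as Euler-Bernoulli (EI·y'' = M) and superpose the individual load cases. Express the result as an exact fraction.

Load 1 — point force P=20 kN at a=4 m (b=L-a=6):
  M_1 = Pa²(a+3b)(L-x)/L³ - Pa²b/L²  [x>a] = 20·4²·(4+3·6)·(10-(15/2))/10³ - 20·4²·6/10² = -8/5 kN·m
Load 2 — uniform load w=8 kN/m over full span:
  M_2 = wLx/2 - wL²/12 - wx²/2 = 8·10·(15/2)/2 - 8·10²/12 - 8·(15/2)²/2 = 25/3 kN·m
Superposition: M = Σ M_i = 101/15 kN·m ≈ 6.733333 kN·m

M(15/2) = 101/15 kN·m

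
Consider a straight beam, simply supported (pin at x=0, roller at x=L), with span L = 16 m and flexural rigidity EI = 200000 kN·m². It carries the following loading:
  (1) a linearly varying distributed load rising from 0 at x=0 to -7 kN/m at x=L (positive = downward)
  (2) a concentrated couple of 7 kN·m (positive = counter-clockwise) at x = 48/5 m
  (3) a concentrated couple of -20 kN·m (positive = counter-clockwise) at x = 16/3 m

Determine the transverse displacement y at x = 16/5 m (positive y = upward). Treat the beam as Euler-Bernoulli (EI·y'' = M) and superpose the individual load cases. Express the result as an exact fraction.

y(16/5) = 3495688/439453125 m

Load 1 — triangular load w₀=-7 kN/m (0→w₀ over full span):
  y_1 = -w₀x(7L⁴-10L²x²+3x⁴)/(360LEI) = -(-7)·(16/5)·(7·16⁴-10·16²·(16/5)²+3·(16/5)⁴)/(360·16·200000) = 1232896/146484375 m
Load 2 — applied couple M₀=7 kN·m at a=48/5 m (b=L-a=32/5):
  y_2 = (M₀x³/(6L)+C₁x)/EI  [x≤a] with C₁=M₀(3b²-L²)/(6L)=-728/75 = (7·(16/5)³/(6·16)+(-728/75)·(16/5))/200000 = -56/390625 m
Load 3 — applied couple M₀=-20 kN·m at a=16/3 m (b=L-a=32/3):
  y_3 = (M₀x³/(6L)+C₁x)/EI  [x≤a] with C₁=M₀(3b²-L²)/(6L)=-160/9 = ((-20)·(16/5)³/(6·16)+(-160/9)·(16/5))/200000 = -224/703125 m
Superposition: y = Σ y_i = 3495688/439453125 m ≈ 0.007955 m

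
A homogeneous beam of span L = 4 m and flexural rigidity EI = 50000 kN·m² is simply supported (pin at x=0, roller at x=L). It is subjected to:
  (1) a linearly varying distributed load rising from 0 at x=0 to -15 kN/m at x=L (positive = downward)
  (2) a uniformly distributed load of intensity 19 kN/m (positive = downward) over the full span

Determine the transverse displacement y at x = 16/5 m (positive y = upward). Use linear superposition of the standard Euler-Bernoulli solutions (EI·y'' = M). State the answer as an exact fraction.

Load 1 — triangular load w₀=-15 kN/m (0→w₀ over full span):
  y_1 = -w₀x(7L⁴-10L²x²+3x⁴)/(360LEI) = -(-15)·(16/5)·(7·4⁴-10·4²·(16/5)²+3·(16/5)⁴)/(360·4·50000) = 3048/9765625 m
Load 2 — uniform load w=19 kN/m over full span:
  y_2 = -wx(L³-2Lx²+x³)/(24EI) = -19·(16/5)·(4³-2·4·(16/5)²+(16/5)³)/(24·50000) = -4408/5859375 m
Superposition: y = Σ y_i = -12896/29296875 m ≈ -0.000440 m

y(16/5) = -12896/29296875 m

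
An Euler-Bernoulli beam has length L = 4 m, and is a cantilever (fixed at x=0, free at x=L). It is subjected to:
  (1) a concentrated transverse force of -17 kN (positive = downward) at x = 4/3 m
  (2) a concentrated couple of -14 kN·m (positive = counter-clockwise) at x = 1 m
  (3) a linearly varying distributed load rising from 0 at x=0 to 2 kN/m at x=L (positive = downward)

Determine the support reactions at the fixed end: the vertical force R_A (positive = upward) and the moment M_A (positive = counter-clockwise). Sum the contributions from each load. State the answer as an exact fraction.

R_A = -13 kN, M_A = 2 kN·m

Load 1 — point force P=-17 kN at a=4/3 m (b=L-a=8/3):
  R_A = P = (-17) = -17 kN
  M_A = Pa = (-17)·(4/3) = -68/3 kN·m
Load 2 — applied couple M₀=-14 kN·m at a=1 m (b=L-a=3):
  R_A = 0 kN
  M_A = -M₀ = -(-14) = 14 kN·m
Load 3 — triangular load w₀=2 kN/m (0→w₀ over full span):
  R_A = w₀L/2 = 2·4/2 = 4 kN
  M_A = w₀L²/3 = 2·4²/3 = 32/3 kN·m
Superposition: R_A = -13 kN, M_A = 2 kN·m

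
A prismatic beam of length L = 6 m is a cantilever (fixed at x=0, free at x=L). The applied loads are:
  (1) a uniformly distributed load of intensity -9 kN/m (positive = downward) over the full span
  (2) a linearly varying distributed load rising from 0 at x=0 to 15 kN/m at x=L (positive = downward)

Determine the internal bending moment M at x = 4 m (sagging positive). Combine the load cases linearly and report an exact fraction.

M(4) = -26/3 kN·m

Load 1 — uniform load w=-9 kN/m over full span:
  M_1 = -w(L-x)²/2 = -(-9)·(6-4)²/2 = 18 kN·m
Load 2 — triangular load w₀=15 kN/m (0→w₀ over full span):
  M_2 = w₀Lx/2 - w₀L²/3 - w₀x³/(6L) = 15·6·4/2 - 15·6²/3 - 15·4³/(6·6) = -80/3 kN·m
Superposition: M = Σ M_i = -26/3 kN·m ≈ -8.666667 kN·m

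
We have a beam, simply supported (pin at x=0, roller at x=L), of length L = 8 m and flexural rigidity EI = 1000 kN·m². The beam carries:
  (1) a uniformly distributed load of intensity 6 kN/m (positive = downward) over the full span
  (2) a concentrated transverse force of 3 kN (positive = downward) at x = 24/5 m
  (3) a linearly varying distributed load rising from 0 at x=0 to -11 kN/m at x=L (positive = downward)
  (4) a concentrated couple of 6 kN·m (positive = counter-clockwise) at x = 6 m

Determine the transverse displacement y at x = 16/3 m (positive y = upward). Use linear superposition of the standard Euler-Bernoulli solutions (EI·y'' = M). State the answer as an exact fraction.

y(16/3) = -663323/11390625 m

Load 1 — uniform load w=6 kN/m over full span:
  y_1 = -wx(L³-2Lx²+x³)/(24EI) = -6·(16/3)·(8³-2·8·(16/3)²+(16/3)³)/(24·1000) = -2816/10125 m
Load 2 — point force P=3 kN at a=24/5 m (b=L-a=16/5):
  y_2 = -Pa(L-x)(2Lx-a²-x²)/(6LEI)  [x>a] = -3·(24/5)·(8-(16/3))·(2·8·(16/3)-(24/5)²-(16/3)²)/(6·8·1000) = -3808/140625 m
Load 3 — triangular load w₀=-11 kN/m (0→w₀ over full span):
  y_3 = -w₀x(7L⁴-10L²x²+3x⁴)/(360LEI) = -(-11)·(16/3)·(7·8⁴-10·8²·(16/3)²+3·(16/3)⁴)/(360·8·1000) = 23936/91125 m
Load 4 — applied couple M₀=6 kN·m at a=6 m (b=L-a=2):
  y_4 = (M₀x³/(6L)+C₁x)/EI  [x≤a] with C₁=M₀(3b²-L²)/(6L)=-13/2 = (6·(16/3)³/(6·8)+(-13/2)·(16/3))/1000 = -53/3375 m
Superposition: y = Σ y_i = -663323/11390625 m ≈ -0.058234 m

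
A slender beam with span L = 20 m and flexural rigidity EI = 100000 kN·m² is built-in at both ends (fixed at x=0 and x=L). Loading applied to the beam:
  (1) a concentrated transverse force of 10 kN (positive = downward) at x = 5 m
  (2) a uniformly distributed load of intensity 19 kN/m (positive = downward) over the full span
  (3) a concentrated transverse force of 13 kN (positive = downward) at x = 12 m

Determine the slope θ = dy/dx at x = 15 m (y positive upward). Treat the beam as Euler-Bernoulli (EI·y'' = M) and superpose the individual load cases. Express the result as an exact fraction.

θ(15) = 207479/16000000 rad

Load 1 — point force P=10 kN at a=5 m (b=L-a=15):
  θ_1 = Pa²(L-x)(2bL-(3b+a)(L-x))/(2L³EI)  [x>a] = 10·5²·(20-15)·(2·15·20-(3·15+5)·(20-15))/(2·20³·100000) = 7/25600 rad
Load 2 — uniform load w=19 kN/m over full span:
  θ_2 = -wx(L-x)(L-2x)/(12EI) = -19·15·(20-15)·(20-2·15)/(12·100000) = 19/1600 rad
Load 3 — point force P=13 kN at a=12 m (b=L-a=8):
  θ_3 = Pa²(L-x)(2bL-(3b+a)(L-x))/(2L³EI)  [x>a] = 13·12²·(20-15)·(2·8·20-(3·8+12)·(20-15))/(2·20³·100000) = 819/1000000 rad
Superposition: θ = Σ θ_i = 207479/16000000 rad ≈ 0.012967 rad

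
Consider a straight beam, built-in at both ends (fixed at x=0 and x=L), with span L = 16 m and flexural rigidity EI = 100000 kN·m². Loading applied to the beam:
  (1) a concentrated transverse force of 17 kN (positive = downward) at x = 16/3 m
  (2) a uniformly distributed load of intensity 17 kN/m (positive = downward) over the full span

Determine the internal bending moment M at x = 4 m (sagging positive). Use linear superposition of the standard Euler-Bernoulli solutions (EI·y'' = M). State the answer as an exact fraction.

Load 1 — point force P=17 kN at a=16/3 m (b=L-a=32/3):
  M_1 = Pb²(3a+b)x/L³ - Pab²/L²  [x≤a] = 17·(32/3)²·(3·(16/3)+(32/3))·4/16³ - 17·(16/3)·(32/3)²/16² = 272/27 kN·m
Load 2 — uniform load w=17 kN/m over full span:
  M_2 = wLx/2 - wL²/12 - wx²/2 = 17·16·4/2 - 17·16²/12 - 17·4²/2 = 136/3 kN·m
Superposition: M = Σ M_i = 1496/27 kN·m ≈ 55.407407 kN·m

M(4) = 1496/27 kN·m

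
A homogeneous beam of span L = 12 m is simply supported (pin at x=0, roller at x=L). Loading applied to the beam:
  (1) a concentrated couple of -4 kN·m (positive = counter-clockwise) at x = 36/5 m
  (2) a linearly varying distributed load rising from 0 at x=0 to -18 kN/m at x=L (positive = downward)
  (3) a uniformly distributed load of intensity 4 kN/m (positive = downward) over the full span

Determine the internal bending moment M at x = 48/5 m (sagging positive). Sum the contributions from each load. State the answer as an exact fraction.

M(48/5) = -9692/125 kN·m

Load 1 — applied couple M₀=-4 kN·m at a=36/5 m (b=L-a=24/5):
  M_1 = M₀x/L - M₀  [x>a] = (-4)·(48/5)/12 - (-4) = 4/5 kN·m
Load 2 — triangular load w₀=-18 kN/m (0→w₀ over full span):
  M_2 = w₀Lx/6 - w₀x³/(6L) = (-18)·12·(48/5)/6 - (-18)·(48/5)³/(6·12) = -15552/125 kN·m
Load 3 — uniform load w=4 kN/m over full span:
  M_3 = wx(L-x)/2 = 4·(48/5)·(12-(48/5))/2 = 1152/25 kN·m
Superposition: M = Σ M_i = -9692/125 kN·m ≈ -77.536000 kN·m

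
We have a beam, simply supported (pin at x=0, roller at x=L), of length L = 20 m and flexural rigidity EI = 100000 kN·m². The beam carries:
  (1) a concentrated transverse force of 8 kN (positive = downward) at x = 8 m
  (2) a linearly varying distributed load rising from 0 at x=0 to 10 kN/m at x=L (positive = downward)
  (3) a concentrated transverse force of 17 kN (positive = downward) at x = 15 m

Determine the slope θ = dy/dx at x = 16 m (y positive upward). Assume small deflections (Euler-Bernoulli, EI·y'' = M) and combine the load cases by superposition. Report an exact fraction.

Load 1 — point force P=8 kN at a=8 m (b=L-a=12):
  θ_1 = -Pa(2L²-6Lx+3x²+a²)/(6LEI)  [x>a] = -8·8·(2·20²-6·20·16+3·16²+8²)/(6·20·100000) = 24/15625 rad
Load 2 — triangular load w₀=10 kN/m (0→w₀ over full span):
  θ_2 = -w₀(7L⁴-30L²x²+15x⁴)/(360LEI) = -10·(7·20⁴-30·20²·16²+15·16⁴)/(360·20·100000) = 757/56250 rad
Load 3 — point force P=17 kN at a=15 m (b=L-a=5):
  θ_3 = -Pa(2L²-6Lx+3x²+a²)/(6LEI)  [x>a] = -17·15·(2·20²-6·20·16+3·16²+15²)/(6·20·100000) = 2159/800000 rad
Superposition: θ = Σ θ_i = 636931/36000000 rad ≈ 0.017693 rad

θ(16) = 636931/36000000 rad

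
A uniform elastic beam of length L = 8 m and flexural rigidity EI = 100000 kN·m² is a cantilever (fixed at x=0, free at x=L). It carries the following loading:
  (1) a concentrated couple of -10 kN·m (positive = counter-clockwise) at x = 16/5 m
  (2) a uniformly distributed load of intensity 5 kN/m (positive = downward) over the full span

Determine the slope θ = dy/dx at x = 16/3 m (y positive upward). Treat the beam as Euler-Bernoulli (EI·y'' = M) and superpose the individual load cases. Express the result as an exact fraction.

θ(16/3) = -1121/253125 rad

Load 1 — applied couple M₀=-10 kN·m at a=16/5 m (b=L-a=24/5):
  θ_1 = M₀a/EI  [x>a] = (-10)·(16/5)/100000 = -1/3125 rad
Load 2 — uniform load w=5 kN/m over full span:
  θ_2 = -wx(x²-3Lx+3L²)/(6EI) = -5·(16/3)·((16/3)²-3·8·(16/3)+3·8²)/(6·100000) = -208/50625 rad
Superposition: θ = Σ θ_i = -1121/253125 rad ≈ -0.004429 rad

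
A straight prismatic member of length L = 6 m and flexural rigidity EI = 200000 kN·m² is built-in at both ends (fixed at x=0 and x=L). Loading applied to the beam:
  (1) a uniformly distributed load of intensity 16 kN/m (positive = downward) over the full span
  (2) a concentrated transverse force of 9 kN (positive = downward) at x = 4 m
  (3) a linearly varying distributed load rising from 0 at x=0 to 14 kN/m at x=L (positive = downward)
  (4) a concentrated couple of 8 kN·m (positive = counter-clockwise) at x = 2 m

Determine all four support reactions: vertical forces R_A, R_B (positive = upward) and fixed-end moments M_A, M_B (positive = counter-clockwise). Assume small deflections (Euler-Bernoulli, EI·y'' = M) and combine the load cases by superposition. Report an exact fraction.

R_A = 2912/45 kN, M_A = 344/5 kN·m, R_B = 3703/45 kN, M_B = -1178/15 kN·m

Load 1 — uniform load w=16 kN/m over full span:
  R_A = wL/2 = 16·6/2 = 48 kN
  M_A = wL²/12 = 16·6²/12 = 48 kN·m
  R_B = wL/2 = 16·6/2 = 48 kN
  M_B = -wL²/12 = -16·6²/12 = -48 kN·m
Load 2 — point force P=9 kN at a=4 m (b=L-a=2):
  R_A = Pb²(3a+b)/L³ = 9·2²·(3·4+2)/6³ = 7/3 kN
  M_A = Pab²/L² = 9·4·2²/6² = 4 kN·m
  R_B = Pa²(a+3b)/L³ = 9·4²·(4+3·2)/6³ = 20/3 kN
  M_B = -Pa²b/L² = -9·4²·2/6² = -8 kN·m
Load 3 — triangular load w₀=14 kN/m (0→w₀ over full span):
  R_A = 3w₀L/20 = 3·14·6/20 = 63/5 kN
  M_A = w₀L²/30 = 14·6²/30 = 84/5 kN·m
  R_B = 7w₀L/20 = 7·14·6/20 = 147/5 kN
  M_B = -w₀L²/20 = -14·6²/20 = -126/5 kN·m
Load 4 — applied couple M₀=8 kN·m at a=2 m (b=L-a=4):
  R_A = 6M₀ab/L³ = 6·8·2·4/6³ = 16/9 kN
  M_A = M₀b(2a-b)/L² = 8·4·(2·2-4)/6² = 0 kN·m
  R_B = -6M₀ab/L³ = -6·8·2·4/6³ = -16/9 kN
  M_B = M₀a(2b-a)/L² = 8·2·(2·4-2)/6² = 8/3 kN·m
Superposition: R_A = 2912/45 kN, M_A = 344/5 kN·m, R_B = 3703/45 kN, M_B = -1178/15 kN·m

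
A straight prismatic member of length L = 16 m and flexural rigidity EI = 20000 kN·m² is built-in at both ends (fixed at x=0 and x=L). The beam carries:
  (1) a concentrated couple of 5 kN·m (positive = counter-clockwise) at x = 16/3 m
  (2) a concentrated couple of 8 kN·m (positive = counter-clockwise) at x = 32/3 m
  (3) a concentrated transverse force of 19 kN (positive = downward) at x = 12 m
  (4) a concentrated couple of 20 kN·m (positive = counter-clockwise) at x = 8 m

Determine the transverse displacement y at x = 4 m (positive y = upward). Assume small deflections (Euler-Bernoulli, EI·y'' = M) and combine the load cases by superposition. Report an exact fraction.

Load 1 — applied couple M₀=5 kN·m at a=16/3 m (b=L-a=32/3):
  y_1 = (R_Ax³/6 - M_Ax²/2)/EI  [x≤a] with R_A=5/12, M_A=0 = ((5/12)·4³/6 - 0·4²/2)/20000 = 1/4500 m
Load 2 — applied couple M₀=8 kN·m at a=32/3 m (b=L-a=16/3):
  y_2 = (R_Ax³/6 - M_Ax²/2)/EI  [x≤a] with R_A=2/3, M_A=8/3 = ((2/3)·4³/6 - (8/3)·4²/2)/20000 = -4/5625 m
Load 3 — point force P=19 kN at a=12 m (b=L-a=4):
  y_3 = -Pb²x²(3aL-(3a+b)x)/(6L³EI)  [x≤a] = -19·4²·4²·(3·12·16-(3·12+4)·4)/(6·16³·20000) = -247/60000 m
Load 4 — applied couple M₀=20 kN·m at a=8 m (b=L-a=8):
  y_4 = (R_Ax³/6 - M_Ax²/2)/EI  [x≤a] with R_A=15/8, M_A=5 = ((15/8)·4³/6 - 5·4²/2)/20000 = -1/1000 m
Superposition: y = Σ y_i = -1009/180000 m ≈ -0.005606 m

y(4) = -1009/180000 m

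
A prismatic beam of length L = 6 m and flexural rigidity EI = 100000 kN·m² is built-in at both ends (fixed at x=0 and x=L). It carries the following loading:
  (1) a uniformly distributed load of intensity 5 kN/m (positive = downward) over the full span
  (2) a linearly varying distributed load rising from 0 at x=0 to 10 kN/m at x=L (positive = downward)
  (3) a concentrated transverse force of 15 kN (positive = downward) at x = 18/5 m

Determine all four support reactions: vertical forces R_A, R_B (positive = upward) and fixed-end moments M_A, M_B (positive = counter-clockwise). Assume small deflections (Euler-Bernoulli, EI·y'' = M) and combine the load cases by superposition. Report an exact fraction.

R_A = 732/25 kN, M_A = 891/25 kN·m, R_B = 1143/25 kN, M_B = -1149/25 kN·m

Load 1 — uniform load w=5 kN/m over full span:
  R_A = wL/2 = 5·6/2 = 15 kN
  M_A = wL²/12 = 5·6²/12 = 15 kN·m
  R_B = wL/2 = 5·6/2 = 15 kN
  M_B = -wL²/12 = -5·6²/12 = -15 kN·m
Load 2 — triangular load w₀=10 kN/m (0→w₀ over full span):
  R_A = 3w₀L/20 = 3·10·6/20 = 9 kN
  M_A = w₀L²/30 = 10·6²/30 = 12 kN·m
  R_B = 7w₀L/20 = 7·10·6/20 = 21 kN
  M_B = -w₀L²/20 = -10·6²/20 = -18 kN·m
Load 3 — point force P=15 kN at a=18/5 m (b=L-a=12/5):
  R_A = Pb²(3a+b)/L³ = 15·(12/5)²·(3·(18/5)+(12/5))/6³ = 132/25 kN
  M_A = Pab²/L² = 15·(18/5)·(12/5)²/6² = 216/25 kN·m
  R_B = Pa²(a+3b)/L³ = 15·(18/5)²·((18/5)+3·(12/5))/6³ = 243/25 kN
  M_B = -Pa²b/L² = -15·(18/5)²·(12/5)/6² = -324/25 kN·m
Superposition: R_A = 732/25 kN, M_A = 891/25 kN·m, R_B = 1143/25 kN, M_B = -1149/25 kN·m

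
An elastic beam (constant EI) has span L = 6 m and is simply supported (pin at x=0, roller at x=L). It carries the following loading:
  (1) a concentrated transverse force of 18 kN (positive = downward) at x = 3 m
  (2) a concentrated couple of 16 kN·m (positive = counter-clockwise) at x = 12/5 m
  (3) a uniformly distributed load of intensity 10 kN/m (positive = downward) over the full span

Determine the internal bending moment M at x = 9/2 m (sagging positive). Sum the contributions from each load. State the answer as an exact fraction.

Load 1 — point force P=18 kN at a=3 m (b=L-a=3):
  M_1 = Pa(L-x)/L  [x>a] = 18·3·(6-(9/2))/6 = 27/2 kN·m
Load 2 — applied couple M₀=16 kN·m at a=12/5 m (b=L-a=18/5):
  M_2 = M₀x/L - M₀  [x>a] = 16·(9/2)/6 - 16 = -4 kN·m
Load 3 — uniform load w=10 kN/m over full span:
  M_3 = wx(L-x)/2 = 10·(9/2)·(6-(9/2))/2 = 135/4 kN·m
Superposition: M = Σ M_i = 173/4 kN·m ≈ 43.250000 kN·m

M(9/2) = 173/4 kN·m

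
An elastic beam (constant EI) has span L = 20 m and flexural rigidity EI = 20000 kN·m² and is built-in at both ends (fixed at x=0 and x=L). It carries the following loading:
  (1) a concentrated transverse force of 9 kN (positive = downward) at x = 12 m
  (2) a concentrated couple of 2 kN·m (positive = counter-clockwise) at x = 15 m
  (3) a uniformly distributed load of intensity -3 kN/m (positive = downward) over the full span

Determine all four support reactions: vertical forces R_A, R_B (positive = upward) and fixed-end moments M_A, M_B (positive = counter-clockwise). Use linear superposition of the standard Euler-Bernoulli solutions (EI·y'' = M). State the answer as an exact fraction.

Load 1 — point force P=9 kN at a=12 m (b=L-a=8):
  R_A = Pb²(3a+b)/L³ = 9·8²·(3·12+8)/20³ = 396/125 kN
  M_A = Pab²/L² = 9·12·8²/20² = 432/25 kN·m
  R_B = Pa²(a+3b)/L³ = 9·12²·(12+3·8)/20³ = 729/125 kN
  M_B = -Pa²b/L² = -9·12²·8/20² = -648/25 kN·m
Load 2 — applied couple M₀=2 kN·m at a=15 m (b=L-a=5):
  R_A = 6M₀ab/L³ = 6·2·15·5/20³ = 9/80 kN
  M_A = M₀b(2a-b)/L² = 2·5·(2·15-5)/20² = 5/8 kN·m
  R_B = -6M₀ab/L³ = -6·2·15·5/20³ = -9/80 kN
  M_B = M₀a(2b-a)/L² = 2·15·(2·5-15)/20² = -3/8 kN·m
Load 3 — uniform load w=-3 kN/m over full span:
  R_A = wL/2 = (-3)·20/2 = -30 kN
  M_A = wL²/12 = (-3)·20²/12 = -100 kN·m
  R_B = wL/2 = (-3)·20/2 = -30 kN
  M_B = -wL²/12 = -(-3)·20²/12 = 100 kN·m
Superposition: R_A = -53439/2000 kN, M_A = -16419/200 kN·m, R_B = -48561/2000 kN, M_B = 14741/200 kN·m

R_A = -53439/2000 kN, M_A = -16419/200 kN·m, R_B = -48561/2000 kN, M_B = 14741/200 kN·m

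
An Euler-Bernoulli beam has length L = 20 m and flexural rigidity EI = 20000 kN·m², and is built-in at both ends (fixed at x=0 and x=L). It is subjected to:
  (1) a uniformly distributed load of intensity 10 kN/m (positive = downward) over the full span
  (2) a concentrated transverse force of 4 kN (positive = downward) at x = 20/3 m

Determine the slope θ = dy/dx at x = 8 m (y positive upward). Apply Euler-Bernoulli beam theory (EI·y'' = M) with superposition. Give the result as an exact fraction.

Load 1 — uniform load w=10 kN/m over full span:
  θ_1 = -wx(L-x)(L-2x)/(12EI) = -10·8·(20-8)·(20-2·8)/(12·20000) = -2/125 rad
Load 2 — point force P=4 kN at a=20/3 m (b=L-a=40/3):
  θ_2 = Pa²(L-x)(2bL-(3b+a)(L-x))/(2L³EI)  [x>a] = 4·(20/3)²·(20-8)·(2·(40/3)·20-(3·(40/3)+(20/3))·(20-8))/(2·20³·20000) = -1/5625 rad
Superposition: θ = Σ θ_i = -91/5625 rad ≈ -0.016178 rad

θ(8) = -91/5625 rad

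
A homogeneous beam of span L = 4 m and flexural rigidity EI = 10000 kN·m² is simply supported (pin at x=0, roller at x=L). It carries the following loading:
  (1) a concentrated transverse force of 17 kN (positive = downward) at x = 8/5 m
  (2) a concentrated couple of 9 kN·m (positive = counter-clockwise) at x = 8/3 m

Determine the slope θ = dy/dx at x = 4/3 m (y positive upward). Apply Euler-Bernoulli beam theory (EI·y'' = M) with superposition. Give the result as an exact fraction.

θ(4/3) = -1939/1875000 rad

Load 1 — point force P=17 kN at a=8/5 m (b=L-a=12/5):
  θ_1 = -Pb(L²-b²-3x²)/(6LEI)  [x≤a] = -17·(12/5)·(4²-(12/5)²-3·(4/3)²)/(6·4·10000) = -391/468750 rad
Load 2 — applied couple M₀=9 kN·m at a=8/3 m (b=L-a=4/3):
  θ_2 = (M₀x²/(2L)+C₁)/EI  [x≤a] with C₁=M₀(3b²-L²)/(6L)=-4 = (9·(4/3)²/(2·4)+(-4))/10000 = -1/5000 rad
Superposition: θ = Σ θ_i = -1939/1875000 rad ≈ -0.001034 rad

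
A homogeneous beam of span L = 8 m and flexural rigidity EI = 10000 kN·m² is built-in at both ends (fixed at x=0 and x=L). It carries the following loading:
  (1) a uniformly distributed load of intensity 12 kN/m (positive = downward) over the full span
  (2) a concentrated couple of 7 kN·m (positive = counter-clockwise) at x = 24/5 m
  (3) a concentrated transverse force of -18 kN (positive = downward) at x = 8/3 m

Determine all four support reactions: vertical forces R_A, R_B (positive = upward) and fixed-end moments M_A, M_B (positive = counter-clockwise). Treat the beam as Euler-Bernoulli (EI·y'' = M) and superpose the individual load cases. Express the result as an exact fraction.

R_A = 5389/150 kN, M_A = 3368/75 kN·m, R_B = 6311/150 kN, M_B = -3937/75 kN·m

Load 1 — uniform load w=12 kN/m over full span:
  R_A = wL/2 = 12·8/2 = 48 kN
  M_A = wL²/12 = 12·8²/12 = 64 kN·m
  R_B = wL/2 = 12·8/2 = 48 kN
  M_B = -wL²/12 = -12·8²/12 = -64 kN·m
Load 2 — applied couple M₀=7 kN·m at a=24/5 m (b=L-a=16/5):
  R_A = 6M₀ab/L³ = 6·7·(24/5)·(16/5)/8³ = 63/50 kN
  M_A = M₀b(2a-b)/L² = 7·(16/5)·(2·(24/5)-(16/5))/8² = 56/25 kN·m
  R_B = -6M₀ab/L³ = -6·7·(24/5)·(16/5)/8³ = -63/50 kN
  M_B = M₀a(2b-a)/L² = 7·(24/5)·(2·(16/5)-(24/5))/8² = 21/25 kN·m
Load 3 — point force P=-18 kN at a=8/3 m (b=L-a=16/3):
  R_A = Pb²(3a+b)/L³ = (-18)·(16/3)²·(3·(8/3)+(16/3))/8³ = -40/3 kN
  M_A = Pab²/L² = (-18)·(8/3)·(16/3)²/8² = -64/3 kN·m
  R_B = Pa²(a+3b)/L³ = (-18)·(8/3)²·((8/3)+3·(16/3))/8³ = -14/3 kN
  M_B = -Pa²b/L² = -(-18)·(8/3)²·(16/3)/8² = 32/3 kN·m
Superposition: R_A = 5389/150 kN, M_A = 3368/75 kN·m, R_B = 6311/150 kN, M_B = -3937/75 kN·m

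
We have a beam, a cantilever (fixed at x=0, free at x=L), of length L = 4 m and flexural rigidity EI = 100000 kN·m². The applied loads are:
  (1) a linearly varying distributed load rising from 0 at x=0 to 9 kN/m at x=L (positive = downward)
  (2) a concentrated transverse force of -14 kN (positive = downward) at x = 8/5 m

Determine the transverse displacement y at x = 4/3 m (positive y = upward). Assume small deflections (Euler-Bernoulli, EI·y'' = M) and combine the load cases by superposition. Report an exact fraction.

y(4/3) = -269/1265625 m

Load 1 — triangular load w₀=9 kN/m (0→w₀ over full span):
  y_1 = (w₀Lx³/12-w₀L²x²/6-w₀x⁵/(120L))/EI = (9·4·(4/3)³/12-9·4²·(4/3)²/6-9·(4/3)⁵/(120·4))/100000 = -451/1265625 m
Load 2 — point force P=-14 kN at a=8/5 m (b=L-a=12/5):
  y_2 = -Px²(3a-x)/(6EI)  [x≤a] = -(-14)·(4/3)²·(3·(8/5)-(4/3))/(6·100000) = 182/1265625 m
Superposition: y = Σ y_i = -269/1265625 m ≈ -0.000213 m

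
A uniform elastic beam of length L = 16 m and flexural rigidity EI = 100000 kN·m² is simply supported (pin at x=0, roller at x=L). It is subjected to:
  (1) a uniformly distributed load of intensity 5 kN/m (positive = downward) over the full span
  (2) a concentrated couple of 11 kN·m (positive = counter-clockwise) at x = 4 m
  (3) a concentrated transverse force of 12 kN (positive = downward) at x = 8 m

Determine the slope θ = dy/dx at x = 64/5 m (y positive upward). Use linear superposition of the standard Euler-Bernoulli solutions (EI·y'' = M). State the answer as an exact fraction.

θ(64/5) = 122521/15000000 rad

Load 1 — uniform load w=5 kN/m over full span:
  θ_1 = -w(L³-6Lx²+4x³)/(24EI) = -5·(16³-6·16·(64/5)²+4·(64/5)³)/(24·100000) = 528/78125 rad
Load 2 — applied couple M₀=11 kN·m at a=4 m (b=L-a=12):
  θ_2 = (M₀x²/(2L)-M₀(x-a)+C₁)/EI  [x>a] with C₁=M₀(3b²-L²)/(6L)=121/6 = (11·(64/5)²/(2·16)-11·((64/5)-4)+(121/6))/100000 = -3047/15000000 rad
Load 3 — point force P=12 kN at a=8 m (b=L-a=8):
  θ_3 = -Pa(2L²-6Lx+3x²+a²)/(6LEI)  [x>a] = -12·8·(2·16²-6·16·(64/5)+3·(64/5)²+8²)/(6·16·100000) = 126/78125 rad
Superposition: θ = Σ θ_i = 122521/15000000 rad ≈ 0.008168 rad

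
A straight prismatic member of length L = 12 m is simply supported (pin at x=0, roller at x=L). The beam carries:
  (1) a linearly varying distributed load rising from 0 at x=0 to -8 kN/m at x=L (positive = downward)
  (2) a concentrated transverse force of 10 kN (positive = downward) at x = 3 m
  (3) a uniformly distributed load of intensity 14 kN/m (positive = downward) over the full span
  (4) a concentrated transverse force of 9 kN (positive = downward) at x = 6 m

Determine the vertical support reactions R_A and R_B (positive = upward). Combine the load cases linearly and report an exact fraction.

Load 1 — triangular load w₀=-8 kN/m (0→w₀ over full span):
  R_A = w₀L/6 = (-8)·12/6 = -16 kN
  R_B = w₀L/3 = (-8)·12/3 = -32 kN
Load 2 — point force P=10 kN at a=3 m (b=L-a=9):
  R_A = Pb/L = 10·9/12 = 15/2 kN
  R_B = Pa/L = 10·3/12 = 5/2 kN
Load 3 — uniform load w=14 kN/m over full span:
  R_A = wL/2 = 14·12/2 = 84 kN
  R_B = wL/2 = 14·12/2 = 84 kN
Load 4 — point force P=9 kN at a=6 m (b=L-a=6):
  R_A = Pb/L = 9·6/12 = 9/2 kN
  R_B = Pa/L = 9·6/12 = 9/2 kN
Superposition: R_A = 80 kN, R_B = 59 kN

R_A = 80 kN, R_B = 59 kN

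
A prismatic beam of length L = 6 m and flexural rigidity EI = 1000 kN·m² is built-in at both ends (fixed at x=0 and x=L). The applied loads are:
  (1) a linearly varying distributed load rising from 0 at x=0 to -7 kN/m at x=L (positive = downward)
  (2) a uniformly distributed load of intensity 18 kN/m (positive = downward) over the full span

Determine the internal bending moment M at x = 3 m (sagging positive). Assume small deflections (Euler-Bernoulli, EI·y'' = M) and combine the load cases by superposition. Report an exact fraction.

M(3) = 87/4 kN·m

Load 1 — triangular load w₀=-7 kN/m (0→w₀ over full span):
  M_1 = 3w₀Lx/20 - w₀L²/30 - w₀x³/(6L) = 3·(-7)·6·3/20 - (-7)·6²/30 - (-7)·3³/(6·6) = -21/4 kN·m
Load 2 — uniform load w=18 kN/m over full span:
  M_2 = wLx/2 - wL²/12 - wx²/2 = 18·6·3/2 - 18·6²/12 - 18·3²/2 = 27 kN·m
Superposition: M = Σ M_i = 87/4 kN·m ≈ 21.750000 kN·m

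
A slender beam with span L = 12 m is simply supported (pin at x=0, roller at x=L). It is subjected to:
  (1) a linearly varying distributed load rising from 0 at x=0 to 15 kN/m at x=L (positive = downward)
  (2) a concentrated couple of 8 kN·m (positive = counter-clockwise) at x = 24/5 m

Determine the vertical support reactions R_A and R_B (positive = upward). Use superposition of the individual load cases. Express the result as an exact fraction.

Load 1 — triangular load w₀=15 kN/m (0→w₀ over full span):
  R_A = w₀L/6 = 15·12/6 = 30 kN
  R_B = w₀L/3 = 15·12/3 = 60 kN
Load 2 — applied couple M₀=8 kN·m at a=24/5 m (b=L-a=36/5):
  R_A = M₀/L = 8/12 = 2/3 kN
  R_B = -M₀/L = -8/12 = -2/3 kN
Superposition: R_A = 92/3 kN, R_B = 178/3 kN

R_A = 92/3 kN, R_B = 178/3 kN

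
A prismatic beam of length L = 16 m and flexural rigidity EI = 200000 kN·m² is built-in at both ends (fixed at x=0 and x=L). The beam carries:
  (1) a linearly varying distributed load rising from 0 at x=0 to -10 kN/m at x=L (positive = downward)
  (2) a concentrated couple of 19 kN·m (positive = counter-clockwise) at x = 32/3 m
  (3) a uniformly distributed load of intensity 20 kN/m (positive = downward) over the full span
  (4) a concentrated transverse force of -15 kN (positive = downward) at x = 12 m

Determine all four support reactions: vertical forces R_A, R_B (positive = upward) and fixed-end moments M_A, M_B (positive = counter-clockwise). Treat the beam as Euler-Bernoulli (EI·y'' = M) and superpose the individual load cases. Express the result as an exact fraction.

Load 1 — triangular load w₀=-10 kN/m (0→w₀ over full span):
  R_A = 3w₀L/20 = 3·(-10)·16/20 = -24 kN
  M_A = w₀L²/30 = (-10)·16²/30 = -256/3 kN·m
  R_B = 7w₀L/20 = 7·(-10)·16/20 = -56 kN
  M_B = -w₀L²/20 = -(-10)·16²/20 = 128 kN·m
Load 2 — applied couple M₀=19 kN·m at a=32/3 m (b=L-a=16/3):
  R_A = 6M₀ab/L³ = 6·19·(32/3)·(16/3)/16³ = 19/12 kN
  M_A = M₀b(2a-b)/L² = 19·(16/3)·(2·(32/3)-(16/3))/16² = 19/3 kN·m
  R_B = -6M₀ab/L³ = -6·19·(32/3)·(16/3)/16³ = -19/12 kN
  M_B = M₀a(2b-a)/L² = 19·(32/3)·(2·(16/3)-(32/3))/16² = 0 kN·m
Load 3 — uniform load w=20 kN/m over full span:
  R_A = wL/2 = 20·16/2 = 160 kN
  M_A = wL²/12 = 20·16²/12 = 1280/3 kN·m
  R_B = wL/2 = 20·16/2 = 160 kN
  M_B = -wL²/12 = -20·16²/12 = -1280/3 kN·m
Load 4 — point force P=-15 kN at a=12 m (b=L-a=4):
  R_A = Pb²(3a+b)/L³ = (-15)·4²·(3·12+4)/16³ = -75/32 kN
  M_A = Pab²/L² = (-15)·12·4²/16² = -45/4 kN·m
  R_B = Pa²(a+3b)/L³ = (-15)·12²·(12+3·4)/16³ = -405/32 kN
  M_B = -Pa²b/L² = -(-15)·12²·4/16² = 135/4 kN·m
Superposition: R_A = 12983/96 kN, M_A = 4037/12 kN·m, R_B = 8617/96 kN, M_B = -3179/12 kN·m

R_A = 12983/96 kN, M_A = 4037/12 kN·m, R_B = 8617/96 kN, M_B = -3179/12 kN·m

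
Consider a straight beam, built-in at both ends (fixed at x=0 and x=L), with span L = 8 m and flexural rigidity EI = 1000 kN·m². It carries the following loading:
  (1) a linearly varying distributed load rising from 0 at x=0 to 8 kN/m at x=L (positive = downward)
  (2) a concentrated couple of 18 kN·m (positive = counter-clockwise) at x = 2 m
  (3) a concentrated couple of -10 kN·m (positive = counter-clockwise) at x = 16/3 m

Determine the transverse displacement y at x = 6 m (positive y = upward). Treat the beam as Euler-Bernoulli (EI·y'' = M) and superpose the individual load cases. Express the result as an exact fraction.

y(6) = -5869/360000 m

Load 1 — triangular load w₀=8 kN/m (0→w₀ over full span):
  y_1 = -w₀x²(L-x)²(x+2L)/(120LEI) = -8·6²·(8-6)²·(6+2·8)/(120·8·1000) = -33/1250 m
Load 2 — applied couple M₀=18 kN·m at a=2 m (b=L-a=6):
  y_2 = (R_Ax³/6 - M_Ax²/2 - M₀(x-a)²/2)/EI  [x>a] with R_A=81/32, M_A=-27/8 = ((81/32)·6³/6 - (-27/8)·6²/2 - 18·(6-2)²/2)/1000 = 63/8000 m
Load 3 — applied couple M₀=-10 kN·m at a=16/3 m (b=L-a=8/3):
  y_3 = (R_Ax³/6 - M_Ax²/2 - M₀(x-a)²/2)/EI  [x>a] with R_A=-5/3, M_A=-10/3 = ((-5/3)·6³/6 - (-10/3)·6²/2 - (-10)·(6-(16/3))²/2)/1000 = 1/450 m
Superposition: y = Σ y_i = -5869/360000 m ≈ -0.016303 m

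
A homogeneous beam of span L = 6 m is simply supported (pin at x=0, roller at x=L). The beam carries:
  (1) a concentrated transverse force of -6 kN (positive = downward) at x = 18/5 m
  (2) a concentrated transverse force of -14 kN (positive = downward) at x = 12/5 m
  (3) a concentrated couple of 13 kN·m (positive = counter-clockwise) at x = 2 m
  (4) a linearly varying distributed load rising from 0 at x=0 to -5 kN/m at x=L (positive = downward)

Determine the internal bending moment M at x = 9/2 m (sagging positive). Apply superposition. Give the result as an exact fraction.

M(9/2) = -4303/160 kN·m

Load 1 — point force P=-6 kN at a=18/5 m (b=L-a=12/5):
  M_1 = Pa(L-x)/L  [x>a] = (-6)·(18/5)·(6-(9/2))/6 = -27/5 kN·m
Load 2 — point force P=-14 kN at a=12/5 m (b=L-a=18/5):
  M_2 = Pa(L-x)/L  [x>a] = (-14)·(12/5)·(6-(9/2))/6 = -42/5 kN·m
Load 3 — applied couple M₀=13 kN·m at a=2 m (b=L-a=4):
  M_3 = M₀x/L - M₀  [x>a] = 13·(9/2)/6 - 13 = -13/4 kN·m
Load 4 — triangular load w₀=-5 kN/m (0→w₀ over full span):
  M_4 = w₀Lx/6 - w₀x³/(6L) = (-5)·6·(9/2)/6 - (-5)·(9/2)³/(6·6) = -315/32 kN·m
Superposition: M = Σ M_i = -4303/160 kN·m ≈ -26.893750 kN·m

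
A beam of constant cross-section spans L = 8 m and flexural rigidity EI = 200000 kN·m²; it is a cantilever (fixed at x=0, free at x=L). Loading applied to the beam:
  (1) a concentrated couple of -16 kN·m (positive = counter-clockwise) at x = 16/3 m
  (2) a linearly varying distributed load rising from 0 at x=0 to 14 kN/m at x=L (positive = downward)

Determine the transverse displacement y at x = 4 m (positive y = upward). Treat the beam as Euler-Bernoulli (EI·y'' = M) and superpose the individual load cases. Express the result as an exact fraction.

Load 1 — applied couple M₀=-16 kN·m at a=16/3 m (b=L-a=8/3):
  y_1 = M₀x²/(2EI)  [x≤a] = (-16)·4²/(2·200000) = -2/3125 m
Load 2 — triangular load w₀=14 kN/m (0→w₀ over full span):
  y_2 = (w₀Lx³/12-w₀L²x²/6-w₀x⁵/(120L))/EI = (14·8·4³/12-14·8²·4²/6-14·4⁵/(120·8))/200000 = -847/93750 m
Superposition: y = Σ y_i = -907/93750 m ≈ -0.009675 m

y(4) = -907/93750 m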